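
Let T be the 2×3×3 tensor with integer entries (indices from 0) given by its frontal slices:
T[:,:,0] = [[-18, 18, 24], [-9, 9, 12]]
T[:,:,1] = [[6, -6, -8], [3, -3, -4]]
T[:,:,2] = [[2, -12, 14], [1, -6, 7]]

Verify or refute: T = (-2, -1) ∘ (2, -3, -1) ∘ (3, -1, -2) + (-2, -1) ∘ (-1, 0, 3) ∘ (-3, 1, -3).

Yes

Reconstruct entrywise from the claimed factors. For example, T[0,2,1] = -8 and Σₗ aₗ[0]bₗ[2]cₗ[1] = (-2)·(-1)·(-1) + (-2)·(3)·(1) = -8; checking all 18 entries, every one matches. The claim holds.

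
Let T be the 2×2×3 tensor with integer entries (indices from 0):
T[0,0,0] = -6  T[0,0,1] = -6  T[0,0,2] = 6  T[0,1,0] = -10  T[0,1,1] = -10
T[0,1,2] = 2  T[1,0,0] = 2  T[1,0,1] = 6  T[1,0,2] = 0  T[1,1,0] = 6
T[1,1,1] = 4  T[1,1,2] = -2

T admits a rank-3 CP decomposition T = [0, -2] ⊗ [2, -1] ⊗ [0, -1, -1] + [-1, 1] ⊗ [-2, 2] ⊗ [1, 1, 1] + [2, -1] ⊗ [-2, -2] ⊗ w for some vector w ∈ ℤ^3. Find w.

Subtract the known terms from T to get the rank-1 residual R = [2, -1] ⊗ [-2, -2] ⊗ w, so R[i,j,k] = a[i]·b[j]·w[k]. Pick indices with nonzero a[0]·b[0] = (2)·(-2) = -4. Only the fibre through (0,0,·) is needed: R[0,0,:] = T[0,0,:] − Σₗ aₗ[0]bₗ[0]cₗ = [-6, -6, 6] − (0)·(2)·[0, -1, -1] − (-1)·(-2)·[1, 1, 1] = [-8, -8, 4]. Then w[k] = R[0,0,k] / -4 for each k, giving w = [-8, -8, 4] / -4 = [2, 2, -1].

w = [2, 2, -1]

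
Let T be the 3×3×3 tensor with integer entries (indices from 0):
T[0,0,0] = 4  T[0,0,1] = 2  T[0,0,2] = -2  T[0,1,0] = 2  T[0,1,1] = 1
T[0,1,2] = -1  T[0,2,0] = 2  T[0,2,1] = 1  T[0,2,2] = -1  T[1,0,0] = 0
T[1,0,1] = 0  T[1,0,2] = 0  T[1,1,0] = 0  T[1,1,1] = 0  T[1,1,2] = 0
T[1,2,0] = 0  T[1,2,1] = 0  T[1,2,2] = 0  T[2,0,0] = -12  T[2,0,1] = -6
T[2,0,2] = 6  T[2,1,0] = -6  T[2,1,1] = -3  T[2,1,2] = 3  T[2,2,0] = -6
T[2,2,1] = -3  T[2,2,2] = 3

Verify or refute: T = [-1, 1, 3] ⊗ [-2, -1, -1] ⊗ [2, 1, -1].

No

Reconstruct entry (1,0,0) from the claimed factors: Σₗ aₗ[1]bₗ[0]cₗ[0] = (1)·(-2)·(2) = -4, but T[1,0,0] = 0. The claim is false.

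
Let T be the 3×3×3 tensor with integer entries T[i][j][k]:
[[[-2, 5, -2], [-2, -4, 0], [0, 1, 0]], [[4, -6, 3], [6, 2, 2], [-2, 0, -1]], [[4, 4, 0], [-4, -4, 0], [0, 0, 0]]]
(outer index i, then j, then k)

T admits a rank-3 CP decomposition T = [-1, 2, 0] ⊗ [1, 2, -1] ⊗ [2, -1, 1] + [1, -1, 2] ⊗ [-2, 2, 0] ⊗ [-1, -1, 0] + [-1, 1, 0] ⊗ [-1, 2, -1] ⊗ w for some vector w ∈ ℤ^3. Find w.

Subtract the known terms from T to get the rank-1 residual R = [-1, 1, 0] ⊗ [-1, 2, -1] ⊗ w, so R[i,j,k] = a[i]·b[j]·w[k]. Pick indices with nonzero a[0]·b[0] = (-1)·(-1) = 1. Only the fibre through (0,0,·) is needed: R[0,0,:] = T[0,0,:] − Σₗ aₗ[0]bₗ[0]cₗ = [-2, 5, -2] − (-1)·(1)·[2, -1, 1] − (1)·(-2)·[-1, -1, 0] = [-2, 2, -1]. Then w[k] = R[0,0,k] / 1 for each k, giving w = [-2, 2, -1] / 1 = [-2, 2, -1].

w = [-2, 2, -1]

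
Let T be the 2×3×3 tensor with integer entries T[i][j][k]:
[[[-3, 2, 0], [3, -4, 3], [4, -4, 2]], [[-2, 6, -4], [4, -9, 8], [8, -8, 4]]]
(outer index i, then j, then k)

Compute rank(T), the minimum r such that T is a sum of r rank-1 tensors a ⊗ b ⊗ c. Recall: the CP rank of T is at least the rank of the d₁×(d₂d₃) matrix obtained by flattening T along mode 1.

3

Lower bound: the mode-2 unfolding of T (rows indexed by j, columns by (i,k) = (0,0), (0,1), (0,2), (1,0), (1,1), (1,2)) is [[-3, 2, 0, -2, 6, -4], [3, -4, 3, 4, -9, 8], [4, -4, 2, 8, -8, 4]].
There the 3×3 minor on rows j ∈ {0, 1, 2}, columns (i,k) ∈ {(0,0), (0,1), (1,0)} is det [[-3, 2, -2], [3, -4, 4], [4, -4, 8]] = 24 ≠ 0, so this unfolding has rank ≥ 3; CP rank is at least every unfolding rank, so rank(T) ≥ 3. (Unfolding ranks only ever bound the CP rank from below — rank(T) can be strictly larger than all of them — so the matching upper bound has to come from an explicit 3-term decomposition.)
Upper bound: T is a sum of 3 rank-1 terms, T = [0, 1] ⊗ [2, -1, 0] ⊗ [2, 1, -2] + [1, 2] ⊗ [1, -2, -2] ⊗ [-1, 2, -2] + [1, 2] ⊗ [2, -1, -2] ⊗ [-1, 0, 1] (one valid choice — decompositions are not unique — normalised so each a, b is primitive with positive first nonzero entry; check it by expanding all entries), so rank(T) ≤ 3.
These bounds meet, so rank(T) = 3.
Check entry T[1,0,2] = -4: (1)·(2)·(-2) + (2)·(1)·(-2) + (2)·(2)·(1) = -4.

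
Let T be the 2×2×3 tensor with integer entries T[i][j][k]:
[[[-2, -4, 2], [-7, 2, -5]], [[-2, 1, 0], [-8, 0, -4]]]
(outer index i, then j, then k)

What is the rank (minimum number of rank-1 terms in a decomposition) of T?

3

Lower bound: in the mode-3 unfolding of T (rows indexed by k, columns by (i,j)) the 3×3 minor on rows k ∈ {0, 1, 2}, columns (i,j) ∈ {(0,0), (0,1), (1,0)} is det [[-2, -7, -2], [-4, 2, 1], [2, -5, 0]] = -56 ≠ 0, so that unfolding has rank ≥ 3 and hence rank(T) ≥ 3 (CP rank is at least every unfolding rank, though it can be larger).
Upper bound: T is a sum of 3 rank-1 terms, T = [0, 1] ⊗ [1, 0] ⊗ [-2, 1, 0] + [1, 0] ⊗ [2, -1] ⊗ [-1, -2, 1] + [1, 1] ⊗ [0, 1] ⊗ [-8, 0, -4] (written with every a and b primitive with positive leading entry and the scale carried by c; CP decompositions are not unique, and this one is verified by expanding entrywise), so rank(T) ≤ 3.
These bounds meet, so rank(T) = 3.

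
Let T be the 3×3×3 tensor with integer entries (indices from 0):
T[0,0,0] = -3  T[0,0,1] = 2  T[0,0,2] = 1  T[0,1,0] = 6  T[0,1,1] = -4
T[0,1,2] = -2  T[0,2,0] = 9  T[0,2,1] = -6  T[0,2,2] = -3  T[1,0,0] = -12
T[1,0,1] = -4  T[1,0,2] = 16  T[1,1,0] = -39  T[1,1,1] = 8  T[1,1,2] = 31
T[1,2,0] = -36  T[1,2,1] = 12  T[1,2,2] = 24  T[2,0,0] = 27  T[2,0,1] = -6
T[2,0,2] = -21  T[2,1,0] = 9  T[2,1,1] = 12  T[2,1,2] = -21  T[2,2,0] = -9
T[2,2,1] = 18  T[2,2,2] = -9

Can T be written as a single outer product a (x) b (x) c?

The mode-3 unfolding of T (rows indexed by k, columns by (i,j) = (0,0), (0,1), (0,2), (1,0), (1,1), (1,2), (2,0), (2,1), (2,2)) is [[-3, 6, 9, -12, -39, -36, 27, 9, -9], [2, -4, -6, -4, 8, 12, -6, 12, 18], [1, -2, -3, 16, 31, 24, -21, -21, -9]].
There the 2×2 minor on rows k ∈ {0, 1}, columns (i,j) ∈ {(0,0), (1,0)} is det [[-3, -12], [2, -4]] = 36 ≠ 0, so this unfolding has rank ≥ 2; CP rank is at least every unfolding rank, so rank(T) ≥ 2.
In particular rank(T) ≥ 2 > 1, so T is not rank-1.

No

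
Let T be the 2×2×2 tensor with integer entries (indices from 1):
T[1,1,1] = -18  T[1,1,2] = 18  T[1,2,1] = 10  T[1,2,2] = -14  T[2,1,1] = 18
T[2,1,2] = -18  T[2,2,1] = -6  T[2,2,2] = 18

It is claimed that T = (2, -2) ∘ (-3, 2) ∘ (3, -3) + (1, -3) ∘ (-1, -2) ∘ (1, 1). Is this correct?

No

Reconstruct entry (1,1,1) from the claimed factors: Σₗ aₗ[1]bₗ[1]cₗ[1] = (2)·(-3)·(3) + (1)·(-1)·(1) = -19, but T[1,1,1] = -18. The claim is false.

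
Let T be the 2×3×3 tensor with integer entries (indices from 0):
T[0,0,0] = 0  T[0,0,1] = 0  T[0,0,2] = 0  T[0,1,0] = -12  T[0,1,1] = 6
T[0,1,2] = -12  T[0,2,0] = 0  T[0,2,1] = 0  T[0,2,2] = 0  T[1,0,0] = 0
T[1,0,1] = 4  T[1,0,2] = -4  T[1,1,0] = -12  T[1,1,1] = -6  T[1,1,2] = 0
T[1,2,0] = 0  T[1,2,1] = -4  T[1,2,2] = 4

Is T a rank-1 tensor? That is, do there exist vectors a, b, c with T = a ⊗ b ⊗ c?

The mode-2 unfolding of T (rows indexed by j, columns by (i,k) = (0,0), (0,1), (0,2), (1,0), (1,1), (1,2)) is [[0, 0, 0, 0, 4, -4], [-12, 6, -12, -12, -6, 0], [0, 0, 0, 0, -4, 4]].
There the 2×2 minor on rows j ∈ {0, 1}, columns (i,k) ∈ {(0,0), (1,1)} is det [[0, 4], [-12, -6]] = 48 ≠ 0, so this unfolding has rank ≥ 2; CP rank is at least every unfolding rank, so rank(T) ≥ 2.
In particular rank(T) ≥ 2 > 1, so T is not rank-1.

No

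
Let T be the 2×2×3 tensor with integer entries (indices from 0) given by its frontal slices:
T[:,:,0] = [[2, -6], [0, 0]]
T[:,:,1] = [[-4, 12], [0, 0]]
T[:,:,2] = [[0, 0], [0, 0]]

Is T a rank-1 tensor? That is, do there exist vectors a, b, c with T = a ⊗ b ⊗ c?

Yes

If T = a ⊗ b ⊗ c then every fibre of T is a multiple of the corresponding factor, so read the factors off the fibres through the nonzero entry T[0,0,0] = 2.
The mode-1 fibre T[:,0,0] = [2, 0] gives a = [1, 0] (primitive direction); the mode-2 fibre T[0,:,0] = [2, -6] gives b = [1, -3]; then c[k] = T[0,0,k] / (a[0]·b[0]) = [2, -4, 0] / 1 = [2, -4, 0].
Expanding [1, 0] ⊗ [1, -3] ⊗ [2, -4, 0] reproduces all 12 entries of T, so T = [1, 0] ⊗ [1, -3] ⊗ [2, -4, 0] and rank(T) ≤ 1.
Equivalently every frontal slice T[:,:,k] is c[k] times the rank-1 matrix [1, 0] ⊗ [1, -3]. So T has rank 1 (it is nonzero).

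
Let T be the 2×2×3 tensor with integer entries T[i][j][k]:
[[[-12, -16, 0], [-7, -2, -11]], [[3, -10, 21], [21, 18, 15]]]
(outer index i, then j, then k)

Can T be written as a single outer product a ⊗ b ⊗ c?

No

The mode-1 unfolding of T (rows indexed by i, columns by (j,k) = (0,0), (0,1), (0,2), (1,0), (1,1), (1,2)) is [[-12, -16, 0, -7, -2, -11], [3, -10, 21, 21, 18, 15]].
There the 2×2 minor on rows i ∈ {0, 1}, columns (j,k) ∈ {(0,0), (0,1)} is det [[-12, -16], [3, -10]] = 168 ≠ 0, so this unfolding has rank ≥ 2; CP rank is at least every unfolding rank, so rank(T) ≥ 2.
In particular rank(T) ≥ 2 > 1, so T is not rank-1.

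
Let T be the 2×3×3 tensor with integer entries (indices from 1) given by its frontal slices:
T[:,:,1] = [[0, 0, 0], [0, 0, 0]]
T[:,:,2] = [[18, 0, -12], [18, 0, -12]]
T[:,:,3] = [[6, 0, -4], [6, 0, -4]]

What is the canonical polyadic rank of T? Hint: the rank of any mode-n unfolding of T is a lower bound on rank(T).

Lower bound: T ≠ 0 (e.g. T[1,1,2] = 18), so rank(T) ≥ 1.
Upper bound: if T = a ⊗ b ⊗ c then every fibre of T is a multiple of the corresponding factor, so read the factors off the fibres through the nonzero entry T[1,1,2] = 18.
The mode-1 fibre T[:,1,2] = [18, 18] gives a = (1, 1) (primitive direction); the mode-2 fibre T[1,:,2] = [18, 0, -12] gives b = (3, 0, -2); then c[k] = T[1,1,k] / (a[1]·b[1]) = [0, 18, 6] / 3 = (0, 6, 2).
Expanding (1, 1) ⊗ (3, 0, -2) ⊗ (0, 6, 2) reproduces all 18 entries of T, so T = (1, 1) ⊗ (3, 0, -2) ⊗ (0, 6, 2) and rank(T) ≤ 1.
These bounds meet, so rank(T) = 1.

1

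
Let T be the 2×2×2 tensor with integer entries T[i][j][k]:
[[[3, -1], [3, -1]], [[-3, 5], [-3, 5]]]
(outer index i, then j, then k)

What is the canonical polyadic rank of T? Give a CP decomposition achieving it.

rank(T) = 2

Lower bound: in the mode-1 unfolding of T (rows indexed by i, columns by (j,k)) the 2×2 minor on rows i ∈ {0, 1}, columns (j,k) ∈ {(0,0), (0,1)} is det [[3, -1], [-3, 5]] = 12 ≠ 0, so that unfolding has rank ≥ 2 and hence rank(T) ≥ 2 (CP rank is at least every unfolding rank, though it can be larger).
Upper bound: T[:,j,:] = b[j]·M for every slice, with b = [1, 1] and M = [[3, -1], [-3, 5]] (rows i, columns k).
Splitting M by its rows (i = 0, 1), M = [1, 0][3, -1]ᵀ + [0, 1][-3, 5]ᵀ.
Hence T = [1, 0] (x) [1, 1] (x) [3, -1] + [0, 1] (x) [1, 1] (x) [-3, 5], so rank(T) ≤ 2.
These bounds meet, so rank(T) = 2.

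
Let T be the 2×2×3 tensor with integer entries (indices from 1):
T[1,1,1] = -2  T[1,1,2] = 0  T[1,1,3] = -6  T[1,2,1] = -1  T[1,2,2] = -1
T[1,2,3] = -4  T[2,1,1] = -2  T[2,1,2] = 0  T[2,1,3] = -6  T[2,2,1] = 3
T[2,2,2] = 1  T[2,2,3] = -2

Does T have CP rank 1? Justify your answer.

The mode-3 unfolding of T (rows indexed by k, columns by (i,j) = (1,1), (1,2), (2,1), (2,2)) is [[-2, -1, -2, 3], [0, -1, 0, 1], [-6, -4, -6, -2]].
There the 3×3 minor on rows k ∈ {1, 2, 3}, columns (i,j) ∈ {(1,1), (1,2), (2,2)} is det [[-2, -1, 3], [0, -1, 1], [-6, -4, -2]] = -24 ≠ 0, so this unfolding has rank ≥ 3; CP rank is at least every unfolding rank, so rank(T) ≥ 3.
In particular rank(T) ≥ 3 > 1, so T is not rank-1.

No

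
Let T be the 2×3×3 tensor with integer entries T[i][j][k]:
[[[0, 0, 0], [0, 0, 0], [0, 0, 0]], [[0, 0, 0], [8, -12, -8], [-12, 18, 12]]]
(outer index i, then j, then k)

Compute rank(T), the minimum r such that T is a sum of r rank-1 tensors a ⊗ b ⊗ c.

Lower bound: T ≠ 0 (e.g. T[1,1,0] = 8), so rank(T) ≥ 1.
Upper bound: if T = a ⊗ b ⊗ c then every fibre of T is a multiple of the corresponding factor, so read the factors off the fibres through the nonzero entry T[1,1,0] = 8.
The mode-1 fibre T[:,1,0] = [0, 8] gives a = [0, 1] (primitive direction); the mode-2 fibre T[1,:,0] = [0, 8, -12] gives b = [0, 2, -3]; then c[k] = T[1,1,k] / (a[1]·b[1]) = [8, -12, -8] / 2 = [4, -6, -4].
Expanding [0, 1] ⊗ [0, 2, -3] ⊗ [4, -6, -4] reproduces all 18 entries of T, so T = [0, 1] ⊗ [0, 2, -3] ⊗ [4, -6, -4] and rank(T) ≤ 1.
These bounds meet, so rank(T) = 1.

1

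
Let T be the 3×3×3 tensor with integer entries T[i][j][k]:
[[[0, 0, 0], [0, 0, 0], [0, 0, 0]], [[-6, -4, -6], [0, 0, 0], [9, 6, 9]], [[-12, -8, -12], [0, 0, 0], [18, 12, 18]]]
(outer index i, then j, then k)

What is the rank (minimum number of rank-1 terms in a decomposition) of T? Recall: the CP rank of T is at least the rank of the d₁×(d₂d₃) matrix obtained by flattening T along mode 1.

1

Lower bound: T ≠ 0 (e.g. T[1,0,0] = -6), so rank(T) ≥ 1.
Upper bound: the mode-1 fibre T[:,0,0] = [0, -6, -12] gives a = [0, 1, 2] (primitive direction); the mode-2 fibre T[1,:,0] = [-6, 0, 9] gives b = [2, 0, -3]; then c[k] = T[1,0,k] / (a[1]·b[0]) = [-6, -4, -6] / 2 = [-3, -2, -3].
Expanding [0, 1, 2] (x) [2, 0, -3] (x) [-3, -2, -3] reproduces all 27 entries of T, so T = [0, 1, 2] (x) [2, 0, -3] (x) [-3, -2, -3] and rank(T) ≤ 1.
These bounds meet, so rank(T) = 1.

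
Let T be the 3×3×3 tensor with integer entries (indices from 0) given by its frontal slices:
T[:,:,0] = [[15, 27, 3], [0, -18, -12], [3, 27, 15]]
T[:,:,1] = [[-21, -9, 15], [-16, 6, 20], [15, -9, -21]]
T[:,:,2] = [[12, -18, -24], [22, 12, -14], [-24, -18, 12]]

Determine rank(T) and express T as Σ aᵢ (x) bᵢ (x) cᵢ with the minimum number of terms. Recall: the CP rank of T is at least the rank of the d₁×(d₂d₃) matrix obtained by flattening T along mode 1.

Lower bound: the mode-1 unfolding of T (rows indexed by i, columns by (j,k) = (0,0), (0,1), (0,2), (1,0), (1,1), (1,2), (2,0), (2,1), (2,2)) is [[15, -21, 12, 27, -9, -18, 3, 15, -24], [0, -16, 22, -18, 6, 12, -12, 20, -14], [3, 15, -24, 27, -9, -18, 15, -21, 12]].
There the 2×2 minor on rows i ∈ {0, 1}, columns (j,k) ∈ {(0,0), (0,1)} is det [[15, -21], [0, -16]] = -240 ≠ 0, so this unfolding has rank ≥ 2; CP rank is at least every unfolding rank, so rank(T) ≥ 2. (Unfolding ranks only ever bound the CP rank from below — rank(T) can be strictly larger than all of them — so the matching upper bound has to come from an explicit 2-term decomposition.)
Upper bound — finding two terms. Write S_k = T[:,:,k] for the frontal slices: S₀ = [[15, 27, 3], [0, -18, -12], [3, 27, 15]], S₁ = [[-21, -9, 15], [-16, 6, 20], [15, -9, -21]], S₂ = [[12, -18, -24], [22, 12, -14], [-24, -18, 12]].
If T = a₁ (x) b₁ (x) c₁ + a₂ (x) b₂ (x) c₂ then each S_k = c₁[k]·a₁b₁ᵀ + c₂[k]·a₂b₂ᵀ. S₀ and S₁ are linearly independent, so a₁b₁ᵀ and a₂b₂ᵀ must span the same plane of matrices: they are the rank-1 matrices of the form x·S₀ + y·S₁.
The 2×2 minor of x·S₀ + y·S₁ on rows {0,1}, columns {0,1} is −270·x² + 900·xy − 270·y² = (-90)·(x − 3·y)(3·x − y), vanishing at (x:y) = (3:1) and (1:3).
M₁ = 3·S₀ + S₁ = [[24, 72, 24], [-16, -48, -16], [24, 72, 24]] = 8·[3, -2, 3][1, 3, 1]ᵀ and M₂ = S₀ + 3·S₁ = [[-48, 0, 48], [-48, 0, 48], [48, 0, -48]] = (-48)·[1, 1, -1][1, 0, -1]ᵀ, so take a₁ = [3, -2, 3], b₁ = [1, 3, 1], a₂ = [1, 1, -1], b₂ = [1, 0, -1].
Each slice is an integer combination of E₁ = a₁b₁ᵀ and E₂ = a₂b₂ᵀ: S₀ = 3·E₁ + 6·E₂, S₁ = −E₁ − 18·E₂, S₂ = −2·E₁ + 18·E₂; reading off coefficients, c₁ = [3, -1, -2] and c₂ = [6, -18, 18].
Hence T = [3, -2, 3] (x) [1, 3, 1] (x) [3, -1, -2] + [1, 1, -1] (x) [1, 0, -1] (x) [6, -18, 18], so rank(T) ≤ 2.
These bounds meet, so rank(T) = 2.

rank(T) = 2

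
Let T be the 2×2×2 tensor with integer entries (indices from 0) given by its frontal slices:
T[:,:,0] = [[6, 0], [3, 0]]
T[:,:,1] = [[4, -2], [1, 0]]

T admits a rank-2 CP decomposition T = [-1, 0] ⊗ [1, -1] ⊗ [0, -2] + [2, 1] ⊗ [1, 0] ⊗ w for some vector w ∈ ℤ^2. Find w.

w = [3, 1]

Subtract the known terms from T to get the rank-1 residual R = [2, 1] ⊗ [1, 0] ⊗ w, so R[i,j,k] = a[i]·b[j]·w[k]. Pick indices with nonzero a[0]·b[0] = (2)·(1) = 2. Only the fibre through (0,0,·) is needed: R[0,0,:] = T[0,0,:] − Σₗ aₗ[0]bₗ[0]cₗ = [6, 4] − (-1)·(1)·[0, -2] = [6, 2]. Then w[k] = R[0,0,k] / 2 for each k, giving w = [6, 2] / 2 = [3, 1].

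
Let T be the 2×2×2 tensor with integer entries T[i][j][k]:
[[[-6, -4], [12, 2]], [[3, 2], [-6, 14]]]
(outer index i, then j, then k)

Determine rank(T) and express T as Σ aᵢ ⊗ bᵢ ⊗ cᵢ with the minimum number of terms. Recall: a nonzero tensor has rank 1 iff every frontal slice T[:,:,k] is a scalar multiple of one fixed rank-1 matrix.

rank(T) = 2

Lower bound: the mode-2 unfolding of T (rows indexed by j, columns by (i,k) = (0,0), (0,1), (1,0), (1,1)) is [[-6, -4, 3, 2], [12, 2, -6, 14]].
There the 2×2 minor on rows j ∈ {0, 1}, columns (i,k) ∈ {(0,0), (0,1)} is det [[-6, -4], [12, 2]] = 36 ≠ 0, so this unfolding has rank ≥ 2; CP rank is at least every unfolding rank, so rank(T) ≥ 2. (This is only a lower bound: in general the CP rank may exceed every unfolding rank, so we still need to exhibit 2 rank-1 terms summing to T.)
Upper bound — finding two terms. Write S_k = T[:,:,k] for the frontal slices: S₀ = [[-6, 12], [3, -6]], S₁ = [[-4, 2], [2, 14]].
If T = a₁ ⊗ b₁ ⊗ c₁ + a₂ ⊗ b₂ ⊗ c₂ then each S_k = c₁[k]·a₁b₁ᵀ + c₂[k]·a₂b₂ᵀ. S₀ and S₁ are linearly independent, so a₁b₁ᵀ and a₂b₂ᵀ must span the same plane of matrices: they are the rank-1 matrices of the form x·S₀ + y·S₁.
det(x·S₀ + y·S₁) is −90·xy − 60·y² = (-30)·(3·x + 2·y)(y), vanishing at (x:y) = (2:-3) and (1:0).
M₁ = 2·S₀ − 3·S₁ = [[0, 18], [0, -54]] = 18·[1, -3][0, 1]ᵀ and M₂ = S₀ = [[-6, 12], [3, -6]] = (-3)·[2, -1][1, -2]ᵀ, so take a₁ = [1, -3], b₁ = [0, 1], a₂ = [2, -1], b₂ = [1, -2].
Each slice is an integer combination of E₁ = a₁b₁ᵀ and E₂ = a₂b₂ᵀ: S₀ = −3·E₂, S₁ = −6·E₁ − 2·E₂; reading off coefficients, c₁ = [0, -6] and c₂ = [-3, -2].
Hence T = [1, -3] ⊗ [0, 1] ⊗ [0, -6] + [2, -1] ⊗ [1, -2] ⊗ [-3, -2], so rank(T) ≤ 2.
These bounds meet, so rank(T) = 2.
Check entry T[0,1,0] = 12: (1)·(1)·(0) + (2)·(-2)·(-3) = 12.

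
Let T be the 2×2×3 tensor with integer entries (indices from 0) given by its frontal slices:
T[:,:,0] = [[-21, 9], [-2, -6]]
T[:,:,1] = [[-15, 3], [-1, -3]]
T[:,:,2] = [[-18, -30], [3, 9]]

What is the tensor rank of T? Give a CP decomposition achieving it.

rank(T) = 2

Lower bound: the mode-1 unfolding of T (rows indexed by i, columns by (j,k) = (0,0), (0,1), (0,2), (1,0), (1,1), (1,2)) is [[-21, -15, -18, 9, 3, -30], [-2, -1, 3, -6, -3, 9]].
There the 2×2 minor on rows i ∈ {0, 1}, columns (j,k) ∈ {(0,0), (0,1)} is det [[-21, -15], [-2, -1]] = -9 ≠ 0, so this unfolding has rank ≥ 2; CP rank is at least every unfolding rank, so rank(T) ≥ 2. (This is only a lower bound: in general the CP rank may exceed every unfolding rank, so we still need to exhibit 2 rank-1 terms summing to T.)
Upper bound — finding two terms. Write S_k = T[:,:,k] for the frontal slices: S₀ = [[-21, 9], [-2, -6]], S₁ = [[-15, 3], [-1, -3]], S₂ = [[-18, -30], [3, 9]].
If T = a₁ (x) b₁ (x) c₁ + a₂ (x) b₂ (x) c₂ then each S_k = c₁[k]·a₁b₁ᵀ + c₂[k]·a₂b₂ᵀ. S₀ and S₁ are linearly independent, so a₁b₁ᵀ and a₂b₂ᵀ must span the same plane of matrices: they are the rank-1 matrices of the form x·S₀ + y·S₁.
det(x·S₀ + y·S₁) is 144·x² + 168·xy + 48·y² = 24·(3·x + 2·y)(2·x + y), vanishing at (x:y) = (2:-3) and (1:-2).
M₁ = 2·S₀ − 3·S₁ = [[3, 9], [-1, -3]] = [3, -1][1, 3]ᵀ and M₂ = S₀ − 2·S₁ = [[9, 3], [0, 0]] = 3·[1, 0][3, 1]ᵀ, so take a₁ = [3, -1], b₁ = [1, 3], a₂ = [1, 0], b₂ = [3, 1].
Each slice is an integer combination of E₁ = a₁b₁ᵀ and E₂ = a₂b₂ᵀ: S₀ = 2·E₁ − 9·E₂, S₁ = E₁ − 6·E₂, S₂ = −3·E₁ − 3·E₂; reading off coefficients, c₁ = [2, 1, -3] and c₂ = [-9, -6, -3].
Hence T = [3, -1] (x) [1, 3] (x) [2, 1, -3] + [1, 0] (x) [3, 1] (x) [-9, -6, -3], so rank(T) ≤ 2.
These bounds meet, so rank(T) = 2.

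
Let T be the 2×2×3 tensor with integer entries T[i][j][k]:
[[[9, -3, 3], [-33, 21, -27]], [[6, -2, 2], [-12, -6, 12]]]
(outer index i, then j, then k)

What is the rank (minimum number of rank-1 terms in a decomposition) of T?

2

Lower bound: the mode-3 unfolding of T (rows indexed by k, columns by (i,j) = (0,0), (0,1), (1,0), (1,1)) is [[9, -33, 6, -12], [-3, 21, -2, -6], [3, -27, 2, 12]].
There the 2×2 minor on rows k ∈ {0, 1}, columns (i,j) ∈ {(0,0), (0,1)} is det [[9, -33], [-3, 21]] = 90 ≠ 0, so this unfolding has rank ≥ 2; CP rank is at least every unfolding rank, so rank(T) ≥ 2. (Flattening ranks never certify an upper bound on CP rank; for that we must actually write T with 2 rank-1 terms.)
Upper bound — finding two terms. Write S_k = T[:,:,k] for the frontal slices: S₀ = [[9, -33], [6, -12]], S₁ = [[-3, 21], [-2, -6]], S₂ = [[3, -27], [2, 12]].
If T = a₁ ⊗ b₁ ⊗ c₁ + a₂ ⊗ b₂ ⊗ c₂ then each S_k = c₁[k]·a₁b₁ᵀ + c₂[k]·a₂b₂ᵀ. S₀ and S₁ are linearly independent, so a₁b₁ᵀ and a₂b₂ᵀ must span the same plane of matrices: they are the rank-1 matrices of the form x·S₀ + y·S₁.
det(x·S₀ + y·S₁) is 90·x² − 210·xy + 60·y² = 30·(x − 2·y)(3·x − y), vanishing at (x:y) = (2:1) and (1:3).
M₁ = 2·S₀ + S₁ = [[15, -45], [10, -30]] = 5·[3, 2][1, -3]ᵀ and M₂ = S₀ + 3·S₁ = [[0, 30], [0, -30]] = 30·[1, -1][0, 1]ᵀ, so take a₁ = [3, 2], b₁ = [1, -3], a₂ = [1, -1], b₂ = [0, 1].
Each slice is an integer combination of E₁ = a₁b₁ᵀ and E₂ = a₂b₂ᵀ: S₀ = 3·E₁ − 6·E₂, S₁ = −E₁ + 12·E₂, S₂ = E₁ − 18·E₂; reading off coefficients, c₁ = [3, -1, 1] and c₂ = [-6, 12, -18].
Hence T = [3, 2] ⊗ [1, -3] ⊗ [3, -1, 1] + [1, -1] ⊗ [0, 1] ⊗ [-6, 12, -18], so rank(T) ≤ 2.
These bounds meet, so rank(T) = 2.
Check entry T[0,0,2] = 3: (3)·(1)·(1) + (1)·(0)·(-18) = 3.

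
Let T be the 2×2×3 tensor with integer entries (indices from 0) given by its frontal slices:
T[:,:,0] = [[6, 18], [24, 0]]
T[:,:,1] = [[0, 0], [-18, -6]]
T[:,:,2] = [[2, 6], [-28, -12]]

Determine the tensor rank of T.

2

Lower bound: in the mode-1 unfolding of T (rows indexed by i, columns by (j,k)) the 2×2 minor on rows i ∈ {0, 1}, columns (j,k) ∈ {(0,0), (0,1)} is det [[6, 0], [24, -18]] = -108 ≠ 0, so that unfolding has rank ≥ 2 and hence rank(T) ≥ 2 (CP rank is at least every unfolding rank, though it can be larger).
Upper bound: with S_k = T[:,:,k], the two rank-1 terms a₁b₁ᵀ, a₂b₂ᵀ are the rank-1 members of the pencil x·S₀ + y·S₁.
det(x·S₀ + y·S₁) is −432·x² + 288·xy = (-144)·(3·x − 2·y)(x), vanishing at (x:y) = (2:3) and (0:1).
M₁ = 2·S₀ + 3·S₁ = [[12, 36], [-6, -18]] = 6·[2, -1][1, 3]ᵀ and M₂ = S₁ = [[0, 0], [-18, -6]] = (-6)·[0, 1][3, 1]ᵀ, so take a₁ = [2, -1], b₁ = [1, 3], a₂ = [0, 1], b₂ = [3, 1].
Each slice is an integer combination of E₁ = a₁b₁ᵀ and E₂ = a₂b₂ᵀ: S₀ = 3·E₁ + 9·E₂, S₁ = −6·E₂, S₂ = E₁ − 9·E₂; reading off coefficients, c₁ = [3, 0, 1] and c₂ = [9, -6, -9].
Hence T = [2, -1] ⊗ [1, 3] ⊗ [3, 0, 1] + [0, 1] ⊗ [3, 1] ⊗ [9, -6, -9], so rank(T) ≤ 2.
These bounds meet, so rank(T) = 2.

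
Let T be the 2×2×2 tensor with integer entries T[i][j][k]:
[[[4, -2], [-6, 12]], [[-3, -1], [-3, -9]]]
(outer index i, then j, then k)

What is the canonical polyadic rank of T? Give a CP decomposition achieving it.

Lower bound: the mode-3 unfolding of T (rows indexed by k, columns by (i,j) = (0,0), (0,1), (1,0), (1,1)) is [[4, -6, -3, -3], [-2, 12, -1, -9]].
There the 2×2 minor on rows k ∈ {0, 1}, columns (i,j) ∈ {(0,0), (0,1)} is det [[4, -6], [-2, 12]] = 36 ≠ 0, so this unfolding has rank ≥ 2; CP rank is at least every unfolding rank, so rank(T) ≥ 2. (This is only a lower bound: in general the CP rank may exceed every unfolding rank, so we still need to exhibit 2 rank-1 terms summing to T.)
Upper bound — finding two terms. Write S_k = T[:,:,k] for the frontal slices: S₀ = [[4, -6], [-3, -3]], S₁ = [[-2, 12], [-1, -9]].
If T = a₁ (x) b₁ (x) c₁ + a₂ (x) b₂ (x) c₂ then each S_k = c₁[k]·a₁b₁ᵀ + c₂[k]·a₂b₂ᵀ. S₀ and S₁ are linearly independent, so a₁b₁ᵀ and a₂b₂ᵀ must span the same plane of matrices: they are the rank-1 matrices of the form x·S₀ + y·S₁.
det(x·S₀ + y·S₁) is −30·x² + 30·y² = (-30)·(x − y)(x + y), vanishing at (x:y) = (1:1) and (1:-1).
M₁ = S₀ + S₁ = [[2, 6], [-4, -12]] = 2·[1, -2][1, 3]ᵀ and M₂ = S₀ − S₁ = [[6, -18], [-2, 6]] = 2·[3, -1][1, -3]ᵀ, so take a₁ = [1, -2], b₁ = [1, 3], a₂ = [3, -1], b₂ = [1, -3].
Each slice is an integer combination of E₁ = a₁b₁ᵀ and E₂ = a₂b₂ᵀ: S₀ = E₁ + E₂, S₁ = E₁ − E₂; reading off coefficients, c₁ = [1, 1] and c₂ = [1, -1].
Hence T = [1, -2] (x) [1, 3] (x) [1, 1] + [3, -1] (x) [1, -3] (x) [1, -1], so rank(T) ≤ 2.
These bounds meet, so rank(T) = 2.

rank(T) = 2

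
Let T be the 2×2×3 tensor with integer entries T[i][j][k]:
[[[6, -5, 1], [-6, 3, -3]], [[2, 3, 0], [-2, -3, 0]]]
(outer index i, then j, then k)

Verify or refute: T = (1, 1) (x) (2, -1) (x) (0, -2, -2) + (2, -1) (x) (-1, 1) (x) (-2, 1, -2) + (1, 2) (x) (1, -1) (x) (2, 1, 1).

Reconstruct entry (1,0,1) from the claimed factors: Σₗ aₗ[1]bₗ[0]cₗ[1] = (1)·(2)·(-2) + (-1)·(-1)·(1) + (2)·(1)·(1) = -1, but T[1,0,1] = 3. The claim is false.

No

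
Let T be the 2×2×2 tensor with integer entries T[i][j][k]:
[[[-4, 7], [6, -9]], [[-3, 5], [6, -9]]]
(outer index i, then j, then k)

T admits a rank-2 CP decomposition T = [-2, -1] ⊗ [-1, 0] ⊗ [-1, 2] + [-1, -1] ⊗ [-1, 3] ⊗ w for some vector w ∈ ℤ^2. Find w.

Subtract the known terms from T to get the rank-1 residual R = [-1, -1] ⊗ [-1, 3] ⊗ w, so R[i,j,k] = a[i]·b[j]·w[k]. Pick indices with nonzero a[0]·b[0] = (-1)·(-1) = 1. Only the fibre through (0,0,·) is needed: R[0,0,:] = T[0,0,:] − Σₗ aₗ[0]bₗ[0]cₗ = [-4, 7] − (-2)·(-1)·[-1, 2] = [-2, 3]. Then w[k] = R[0,0,k] / 1 for each k, giving w = [-2, 3] / 1 = [-2, 3].

w = [-2, 3]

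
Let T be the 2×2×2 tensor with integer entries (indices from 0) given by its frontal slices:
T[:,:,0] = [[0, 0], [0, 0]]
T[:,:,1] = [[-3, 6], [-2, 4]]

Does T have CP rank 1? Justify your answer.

The mode-1 fibre T[:,0,1] = [-3, -2] gives a = [3, 2] (primitive direction); the mode-2 fibre T[0,:,1] = [-3, 6] gives b = [1, -2]; then c[k] = T[0,0,k] / (a[0]·b[0]) = [0, -3] / 3 = [0, -1].
Expanding [3, 2] ⊗ [1, -2] ⊗ [0, -1] reproduces all 8 entries of T, so T = [3, 2] ⊗ [1, -2] ⊗ [0, -1] and rank(T) ≤ 1.
Equivalently every frontal slice T[:,:,k] is c[k] times the rank-1 matrix [3, 2] ⊗ [1, -2]. So T has rank 1 (it is nonzero).

Yes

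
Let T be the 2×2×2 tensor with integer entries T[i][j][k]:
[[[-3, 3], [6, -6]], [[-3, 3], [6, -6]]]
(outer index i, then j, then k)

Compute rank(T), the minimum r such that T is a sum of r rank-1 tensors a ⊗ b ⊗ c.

Lower bound: T ≠ 0 (e.g. T[0,0,0] = -3), so rank(T) ≥ 1.
Upper bound: if T = a ⊗ b ⊗ c then every fibre of T is a multiple of the corresponding factor, so read the factors off the fibres through the nonzero entry T[0,0,0] = -3.
The mode-1 fibre T[:,0,0] = [-3, -3] gives a = [1, 1] (primitive direction); the mode-2 fibre T[0,:,0] = [-3, 6] gives b = [1, -2]; then c[k] = T[0,0,k] / (a[0]·b[0]) = [-3, 3] / 1 = [-3, 3].
Expanding [1, 1] ⊗ [1, -2] ⊗ [-3, 3] reproduces all 8 entries of T, so T = [1, 1] ⊗ [1, -2] ⊗ [-3, 3] and rank(T) ≤ 1.
These bounds meet, so rank(T) = 1.

1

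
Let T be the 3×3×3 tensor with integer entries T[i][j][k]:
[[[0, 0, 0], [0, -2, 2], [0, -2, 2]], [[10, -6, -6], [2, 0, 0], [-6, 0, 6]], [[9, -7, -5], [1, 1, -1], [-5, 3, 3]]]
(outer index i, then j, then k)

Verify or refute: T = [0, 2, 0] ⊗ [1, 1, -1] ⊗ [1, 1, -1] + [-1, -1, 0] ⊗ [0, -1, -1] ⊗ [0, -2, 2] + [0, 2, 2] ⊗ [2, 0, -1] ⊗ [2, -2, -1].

No

Reconstruct entry (2,0,0) from the claimed factors: Σₗ aₗ[2]bₗ[0]cₗ[0] = (0)·(1)·(1) + (0)·(0)·(0) + (2)·(2)·(2) = 8, but T[2,0,0] = 9. The claim is false.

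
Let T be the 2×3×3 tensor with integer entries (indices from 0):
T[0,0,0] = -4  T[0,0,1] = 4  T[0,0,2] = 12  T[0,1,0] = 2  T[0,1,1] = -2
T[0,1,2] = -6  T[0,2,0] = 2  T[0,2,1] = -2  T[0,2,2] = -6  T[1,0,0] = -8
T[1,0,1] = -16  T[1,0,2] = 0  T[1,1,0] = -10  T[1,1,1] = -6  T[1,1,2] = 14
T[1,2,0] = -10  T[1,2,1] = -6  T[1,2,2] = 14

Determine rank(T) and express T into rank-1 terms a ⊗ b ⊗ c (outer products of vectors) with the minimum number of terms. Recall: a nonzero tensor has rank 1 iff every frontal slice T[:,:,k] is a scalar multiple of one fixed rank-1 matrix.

Lower bound: the mode-1 unfolding of T (rows indexed by i, columns by (j,k) = (0,0), (0,1), (0,2), (1,0), (1,1), (1,2), (2,0), (2,1), (2,2)) is [[-4, 4, 12, 2, -2, -6, 2, -2, -6], [-8, -16, 0, -10, -6, 14, -10, -6, 14]].
There the 2×2 minor on rows i ∈ {0, 1}, columns (j,k) ∈ {(0,0), (0,1)} is det [[-4, 4], [-8, -16]] = 96 ≠ 0, so this unfolding has rank ≥ 2; CP rank is at least every unfolding rank, so rank(T) ≥ 2. (Unfolding ranks only ever bound the CP rank from below — rank(T) can be strictly larger than all of them — so the matching upper bound has to come from an explicit 2-term decomposition.)
Upper bound — finding two terms. Write S_k = T[:,:,k] for the frontal slices: S₀ = [[-4, 2, 2], [-8, -10, -10]], S₁ = [[4, -2, -2], [-16, -6, -6]], S₂ = [[12, -6, -6], [0, 14, 14]].
If T = a₁ ⊗ b₁ ⊗ c₁ + a₂ ⊗ b₂ ⊗ c₂ then each S_k = c₁[k]·a₁b₁ᵀ + c₂[k]·a₂b₂ᵀ. S₀ and S₁ are linearly independent, so a₁b₁ᵀ and a₂b₂ᵀ must span the same plane of matrices: they are the rank-1 matrices of the form x·S₀ + y·S₁.
The 2×2 minor of x·S₀ + y·S₁ on rows {0,1}, columns {0,1} is 56·x² − 56·y² = 56·(x − y)(x + y), vanishing at (x:y) = (1:1) and (1:-1).
M₁ = S₀ + S₁ = [[0, 0, 0], [-24, -16, -16]] = (-8)·(0, 1)(3, 2, 2)ᵀ and M₂ = S₀ − S₁ = [[-8, 4, 4], [8, -4, -4]] = (-4)·(1, -1)(2, -1, -1)ᵀ, so take a₁ = (0, 1), b₁ = (3, 2, 2), a₂ = (1, -1), b₂ = (2, -1, -1).
Each slice is an integer combination of E₁ = a₁b₁ᵀ and E₂ = a₂b₂ᵀ: S₀ = −4·E₁ − 2·E₂, S₁ = −4·E₁ + 2·E₂, S₂ = 4·E₁ + 6·E₂; reading off coefficients, c₁ = (-4, -4, 4) and c₂ = (-2, 2, 6).
Hence T = (0, 1) ⊗ (3, 2, 2) ⊗ (-4, -4, 4) + (1, -1) ⊗ (2, -1, -1) ⊗ (-2, 2, 6), so rank(T) ≤ 2.
These bounds meet, so rank(T) = 2.
Check entry T[0,0,0] = -4: (0)·(3)·(-4) + (1)·(2)·(-2) = -4.

rank(T) = 2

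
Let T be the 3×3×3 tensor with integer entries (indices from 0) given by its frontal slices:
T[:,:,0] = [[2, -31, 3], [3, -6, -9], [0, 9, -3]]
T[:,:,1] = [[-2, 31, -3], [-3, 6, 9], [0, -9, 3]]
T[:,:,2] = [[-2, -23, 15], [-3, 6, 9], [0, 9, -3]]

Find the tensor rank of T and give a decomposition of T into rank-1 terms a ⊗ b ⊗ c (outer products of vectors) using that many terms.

rank(T) = 2

Lower bound: in the mode-2 unfolding of T (rows indexed by j, columns by (i,k)) the 2×2 minor on rows j ∈ {0, 1}, columns (i,k) ∈ {(0,0), (0,2)} is det [[2, -2], [-31, -23]] = -108 ≠ 0, so that unfolding has rank ≥ 2 and hence rank(T) ≥ 2 (CP rank is at least every unfolding rank, though it can be larger).
Upper bound: with S_k = T[:,:,k], the two rank-1 terms a₁b₁ᵀ, a₂b₂ᵀ are the rank-1 members of the pencil x·S₀ + y·S₂.
The 2×2 minor of x·S₀ + y·S₂ on rows {0,1}, columns {0,1} is 81·x² − 81·y² = 81·(x − y)(x + y), vanishing at (x:y) = (1:1) and (1:-1).
M₁ = S₀ + S₂ = [[0, -54, 18], [0, 0, 0], [0, 18, -6]] = (-6)·[3, 0, -1][0, 3, -1]ᵀ and M₂ = S₀ − S₂ = [[4, -8, -12], [6, -12, -18], [0, 0, 0]] = 2·[2, 3, 0][1, -2, -3]ᵀ, so take a₁ = [3, 0, -1], b₁ = [0, 3, -1], a₂ = [2, 3, 0], b₂ = [1, -2, -3].
Each slice is an integer combination of E₁ = a₁b₁ᵀ and E₂ = a₂b₂ᵀ: S₀ = −3·E₁ + E₂, S₁ = 3·E₁ − E₂, S₂ = −3·E₁ − E₂; reading off coefficients, c₁ = [-3, 3, -3] and c₂ = [1, -1, -1].
Hence T = [3, 0, -1] ⊗ [0, 3, -1] ⊗ [-3, 3, -3] + [2, 3, 0] ⊗ [1, -2, -3] ⊗ [1, -1, -1], so rank(T) ≤ 2.
These bounds meet, so rank(T) = 2.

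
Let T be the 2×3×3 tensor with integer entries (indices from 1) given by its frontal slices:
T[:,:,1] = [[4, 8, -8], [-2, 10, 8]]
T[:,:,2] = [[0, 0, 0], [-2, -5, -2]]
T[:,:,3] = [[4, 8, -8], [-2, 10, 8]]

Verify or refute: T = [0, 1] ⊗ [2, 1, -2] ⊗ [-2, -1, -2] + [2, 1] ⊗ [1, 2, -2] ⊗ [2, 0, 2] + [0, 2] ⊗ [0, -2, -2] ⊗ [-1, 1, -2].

Reconstruct entry (2,2,1) from the claimed factors: Σₗ aₗ[2]bₗ[2]cₗ[1] = (1)·(1)·(-2) + (1)·(2)·(2) + (2)·(-2)·(-1) = 6, but T[2,2,1] = 10. The claim is false.

No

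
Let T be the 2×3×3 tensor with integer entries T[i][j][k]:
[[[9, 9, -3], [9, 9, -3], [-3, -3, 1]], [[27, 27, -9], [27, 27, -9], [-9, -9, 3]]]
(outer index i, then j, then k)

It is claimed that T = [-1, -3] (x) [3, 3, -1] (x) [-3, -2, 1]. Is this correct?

Reconstruct entry (0,0,1) from the claimed factors: Σₗ aₗ[0]bₗ[0]cₗ[1] = (-1)·(3)·(-2) = 6, but T[0,0,1] = 9. The claim is false.

No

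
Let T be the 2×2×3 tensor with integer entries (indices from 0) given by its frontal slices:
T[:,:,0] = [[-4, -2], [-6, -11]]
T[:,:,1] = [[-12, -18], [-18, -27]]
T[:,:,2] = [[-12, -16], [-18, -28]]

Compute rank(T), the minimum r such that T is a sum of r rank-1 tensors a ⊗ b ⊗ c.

Lower bound: the mode-1 unfolding of T (rows indexed by i, columns by (j,k) = (0,0), (0,1), (0,2), (1,0), (1,1), (1,2)) is [[-4, -12, -12, -2, -18, -16], [-6, -18, -18, -11, -27, -28]].
There the 2×2 minor on rows i ∈ {0, 1}, columns (j,k) ∈ {(0,0), (1,0)} is det [[-4, -2], [-6, -11]] = 32 ≠ 0, so this unfolding has rank ≥ 2; CP rank is at least every unfolding rank, so rank(T) ≥ 2. (Unfolding ranks only ever bound the CP rank from below — rank(T) can be strictly larger than all of them — so the matching upper bound has to come from an explicit 2-term decomposition.)
Upper bound — finding two terms. Write S_k = T[:,:,k] for the frontal slices: S₀ = [[-4, -2], [-6, -11]], S₁ = [[-12, -18], [-18, -27]], S₂ = [[-12, -16], [-18, -28]].
If T = a₁ ⊗ b₁ ⊗ c₁ + a₂ ⊗ b₂ ⊗ c₂ then each S_k = c₁[k]·a₁b₁ᵀ + c₂[k]·a₂b₂ᵀ. S₀ and S₁ are linearly independent, so a₁b₁ᵀ and a₂b₂ᵀ must span the same plane of matrices: they are the rank-1 matrices of the form x·S₀ + y·S₁.
det(x·S₀ + y·S₁) is 32·x² + 96·xy = 32·(x + 3·y)(x), vanishing at (x:y) = (3:-1) and (0:1).
M₁ = 3·S₀ − S₁ = [[0, 12], [0, -6]] = 6·[2, -1][0, 1]ᵀ and M₂ = S₁ = [[-12, -18], [-18, -27]] = (-3)·[2, 3][2, 3]ᵀ, so take a₁ = [2, -1], b₁ = [0, 1], a₂ = [2, 3], b₂ = [2, 3].
Each slice is an integer combination of E₁ = a₁b₁ᵀ and E₂ = a₂b₂ᵀ: S₀ = 2·E₁ − E₂, S₁ = −3·E₂, S₂ = E₁ − 3·E₂; reading off coefficients, c₁ = [2, 0, 1] and c₂ = [-1, -3, -3].
Hence T = [2, -1] ⊗ [0, 1] ⊗ [2, 0, 1] + [2, 3] ⊗ [2, 3] ⊗ [-1, -3, -3], so rank(T) ≤ 2.
These bounds meet, so rank(T) = 2.

2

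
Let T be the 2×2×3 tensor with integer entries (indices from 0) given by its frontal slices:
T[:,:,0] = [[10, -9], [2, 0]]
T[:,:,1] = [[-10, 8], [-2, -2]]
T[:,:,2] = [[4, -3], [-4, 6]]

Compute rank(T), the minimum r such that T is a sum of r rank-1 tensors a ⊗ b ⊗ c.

3

Lower bound: the mode-3 unfolding of T (rows indexed by k, columns by (i,j) = (0,0), (0,1), (1,0), (1,1)) is [[10, -9, 2, 0], [-10, 8, -2, -2], [4, -3, -4, 6]].
There the 3×3 minor on rows k ∈ {0, 1, 2}, columns (i,j) ∈ {(0,0), (0,1), (1,0)} is det [[10, -9, 2], [-10, 8, -2], [4, -3, -4]] = 48 ≠ 0, so this unfolding has rank ≥ 3; CP rank is at least every unfolding rank, so rank(T) ≥ 3. (This is only a lower bound: in general the CP rank may exceed every unfolding rank, so we still need to exhibit 3 rank-1 terms summing to T.)
Upper bound: T is a sum of 3 rank-1 terms, T = [1, -1] ⊗ [1, -1] ⊗ [2, -2, 4] + [1, 2] ⊗ [0, 1] ⊗ [1, -2, 1] + [2, 1] ⊗ [1, -1] ⊗ [4, -4, 0] (written with every a and b primitive with positive leading entry and the scale carried by c; CP decompositions are not unique, and this one is verified by expanding entrywise), so rank(T) ≤ 3.
These bounds meet, so rank(T) = 3.
Check entry T[0,0,1] = -10: (1)·(1)·(-2) + (1)·(0)·(-2) + (2)·(1)·(-4) = -10.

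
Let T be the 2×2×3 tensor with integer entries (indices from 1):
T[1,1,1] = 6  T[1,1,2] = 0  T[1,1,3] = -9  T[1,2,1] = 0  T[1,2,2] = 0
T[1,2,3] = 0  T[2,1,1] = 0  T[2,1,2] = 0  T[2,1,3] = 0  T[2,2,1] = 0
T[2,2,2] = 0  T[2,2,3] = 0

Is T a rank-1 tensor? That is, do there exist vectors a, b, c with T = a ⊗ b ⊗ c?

The mode-1 fibre T[:,1,1] = [6, 0] gives a = [1, 0] (primitive direction); the mode-2 fibre T[1,:,1] = [6, 0] gives b = [1, 0]; then c[k] = T[1,1,k] / (a[1]·b[1]) = [6, 0, -9] / 1 = [6, 0, -9].
Expanding [1, 0] ⊗ [1, 0] ⊗ [6, 0, -9] reproduces all 12 entries of T, so T = [1, 0] ⊗ [1, 0] ⊗ [6, 0, -9] and rank(T) ≤ 1.
Equivalently every frontal slice T[:,:,k] is c[k] times the rank-1 matrix [1, 0] ⊗ [1, 0]. So T has rank 1 (it is nonzero).

Yes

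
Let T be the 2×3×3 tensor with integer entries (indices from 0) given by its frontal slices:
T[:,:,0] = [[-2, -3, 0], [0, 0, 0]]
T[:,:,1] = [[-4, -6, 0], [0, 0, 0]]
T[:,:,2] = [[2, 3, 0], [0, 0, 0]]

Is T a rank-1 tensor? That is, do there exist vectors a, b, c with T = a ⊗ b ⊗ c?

Yes

If T = a ⊗ b ⊗ c then every fibre of T is a multiple of the corresponding factor, so read the factors off the fibres through the nonzero entry T[0,0,0] = -2.
The mode-1 fibre T[:,0,0] = [-2, 0] gives a = [1, 0] (primitive direction); the mode-2 fibre T[0,:,0] = [-2, -3, 0] gives b = [2, 3, 0]; then c[k] = T[0,0,k] / (a[0]·b[0]) = [-2, -4, 2] / 2 = [-1, -2, 1].
Expanding [1, 0] ⊗ [2, 3, 0] ⊗ [-1, -2, 1] reproduces all 18 entries of T, so T = [1, 0] ⊗ [2, 3, 0] ⊗ [-1, -2, 1] and rank(T) ≤ 1.
Equivalently every frontal slice T[:,:,k] is c[k] times the rank-1 matrix [1, 0] ⊗ [2, 3, 0]. So T has rank 1 (it is nonzero).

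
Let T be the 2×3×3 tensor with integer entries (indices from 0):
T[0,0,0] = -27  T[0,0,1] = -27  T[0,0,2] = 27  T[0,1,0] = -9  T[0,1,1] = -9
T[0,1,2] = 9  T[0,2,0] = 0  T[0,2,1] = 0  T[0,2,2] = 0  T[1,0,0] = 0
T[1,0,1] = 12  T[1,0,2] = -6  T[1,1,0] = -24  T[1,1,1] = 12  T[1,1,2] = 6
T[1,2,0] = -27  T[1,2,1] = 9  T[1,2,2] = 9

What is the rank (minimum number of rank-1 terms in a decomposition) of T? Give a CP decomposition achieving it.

rank(T) = 2

Lower bound: the mode-1 unfolding of T (rows indexed by i, columns by (j,k) = (0,0), (0,1), (0,2), (1,0), (1,1), (1,2), (2,0), (2,1), (2,2)) is [[-27, -27, 27, -9, -9, 9, 0, 0, 0], [0, 12, -6, -24, 12, 6, -27, 9, 9]].
There the 2×2 minor on rows i ∈ {0, 1}, columns (j,k) ∈ {(0,0), (0,1)} is det [[-27, -27], [0, 12]] = -324 ≠ 0, so this unfolding has rank ≥ 2; CP rank is at least every unfolding rank, so rank(T) ≥ 2. (This is only a lower bound: in general the CP rank may exceed every unfolding rank, so we still need to exhibit 2 rank-1 terms summing to T.)
Upper bound — finding two terms. Write S_k = T[:,:,k] for the frontal slices: S₀ = [[-27, -9, 0], [0, -24, -27]], S₁ = [[-27, -9, 0], [12, 12, 9]], S₂ = [[27, 9, 0], [-6, 6, 9]].
If T = a₁ ⊗ b₁ ⊗ c₁ + a₂ ⊗ b₂ ⊗ c₂ then each S_k = c₁[k]·a₁b₁ᵀ + c₂[k]·a₂b₂ᵀ. S₀ and S₁ are linearly independent, so a₁b₁ᵀ and a₂b₂ᵀ must span the same plane of matrices: they are the rank-1 matrices of the form x·S₀ + y·S₁.
The 2×2 minor of x·S₀ + y·S₁ on rows {0,1}, columns {0,1} is 648·x² + 432·xy − 216·y² = 216·(3·x − y)(x + y), vanishing at (x:y) = (1:3) and (1:-1).
M₁ = S₀ + 3·S₁ = [[-108, -36, 0], [36, 12, 0]] = (-12)·[3, -1][3, 1, 0]ᵀ and M₂ = S₀ − S₁ = [[0, 0, 0], [-12, -36, -36]] = (-12)·[0, 1][1, 3, 3]ᵀ, so take a₁ = [3, -1], b₁ = [3, 1, 0], a₂ = [0, 1], b₂ = [1, 3, 3].
Each slice is an integer combination of E₁ = a₁b₁ᵀ and E₂ = a₂b₂ᵀ: S₀ = −3·E₁ − 9·E₂, S₁ = −3·E₁ + 3·E₂, S₂ = 3·E₁ + 3·E₂; reading off coefficients, c₁ = [-3, -3, 3] and c₂ = [-9, 3, 3].
Hence T = [3, -1] ⊗ [3, 1, 0] ⊗ [-3, -3, 3] + [0, 1] ⊗ [1, 3, 3] ⊗ [-9, 3, 3], so rank(T) ≤ 2.
These bounds meet, so rank(T) = 2.
Check entry T[1,0,1] = 12: (-1)·(3)·(-3) + (1)·(1)·(3) = 12.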